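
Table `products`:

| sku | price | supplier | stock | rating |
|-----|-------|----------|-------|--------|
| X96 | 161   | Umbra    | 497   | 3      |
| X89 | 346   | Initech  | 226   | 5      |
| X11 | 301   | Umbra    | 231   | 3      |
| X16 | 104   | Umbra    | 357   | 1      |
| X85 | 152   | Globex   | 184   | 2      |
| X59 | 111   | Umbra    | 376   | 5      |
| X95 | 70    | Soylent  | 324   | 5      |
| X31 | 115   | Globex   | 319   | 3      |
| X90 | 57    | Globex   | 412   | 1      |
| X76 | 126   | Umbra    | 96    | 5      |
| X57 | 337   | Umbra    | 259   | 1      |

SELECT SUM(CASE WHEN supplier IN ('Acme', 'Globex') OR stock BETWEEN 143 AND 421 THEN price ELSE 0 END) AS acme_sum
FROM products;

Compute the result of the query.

1593

sku=X96: ✗
sku=X89: ✓ → 346
sku=X11: ✓ → 301
sku=X16: ✓ → 104
sku=X85: ✓ → 152
sku=X59: ✓ → 111
sku=X95: ✓ → 70
sku=X31: ✓ → 115
sku=X90: ✓ → 57
sku=X76: ✗
sku=X57: ✓ → 337
acme_sum = 346 + 301 + 104 + 152 + 111 + 70 + 115 + 57 + 337 = 1593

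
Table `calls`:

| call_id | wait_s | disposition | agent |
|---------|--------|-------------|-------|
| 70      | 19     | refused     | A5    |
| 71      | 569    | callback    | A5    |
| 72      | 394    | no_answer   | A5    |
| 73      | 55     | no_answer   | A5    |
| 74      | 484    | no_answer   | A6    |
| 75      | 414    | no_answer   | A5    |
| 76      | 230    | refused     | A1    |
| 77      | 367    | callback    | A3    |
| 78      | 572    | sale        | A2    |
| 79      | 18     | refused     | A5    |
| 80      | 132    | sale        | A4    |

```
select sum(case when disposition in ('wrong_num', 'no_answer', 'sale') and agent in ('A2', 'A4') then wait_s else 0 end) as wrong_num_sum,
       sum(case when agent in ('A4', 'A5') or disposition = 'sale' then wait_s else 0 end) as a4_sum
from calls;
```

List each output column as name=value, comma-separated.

wrong_num_sum=704, a4_sum=2173

[wrong_num_sum: disposition in ('wrong_num', 'no_answer', 'sale') and agent in ('A2', 'A4')]
call_id=70: ✗
call_id=71: ✗
call_id=72: ✗
call_id=73: ✗
call_id=74: ✗
call_id=75: ✗
call_id=76: ✗
call_id=77: ✗
call_id=78: ✓ → 572
call_id=79: ✗
call_id=80: ✓ → 132
wrong_num_sum = 572 + 132 = 704
—
[a4_sum: agent in ('A4', 'A5') or disposition = 'sale']
call_id=70: ✓ → 19
call_id=71: ✓ → 569
call_id=72: ✓ → 394
call_id=73: ✓ → 55
call_id=74: ✗
call_id=75: ✓ → 414
call_id=76: ✗
call_id=77: ✗
call_id=78: ✓ → 572
call_id=79: ✓ → 18
call_id=80: ✓ → 132
a4_sum = 19 + 569 + 394 + 55 + 414 + 572 + 18 + 132 = 2173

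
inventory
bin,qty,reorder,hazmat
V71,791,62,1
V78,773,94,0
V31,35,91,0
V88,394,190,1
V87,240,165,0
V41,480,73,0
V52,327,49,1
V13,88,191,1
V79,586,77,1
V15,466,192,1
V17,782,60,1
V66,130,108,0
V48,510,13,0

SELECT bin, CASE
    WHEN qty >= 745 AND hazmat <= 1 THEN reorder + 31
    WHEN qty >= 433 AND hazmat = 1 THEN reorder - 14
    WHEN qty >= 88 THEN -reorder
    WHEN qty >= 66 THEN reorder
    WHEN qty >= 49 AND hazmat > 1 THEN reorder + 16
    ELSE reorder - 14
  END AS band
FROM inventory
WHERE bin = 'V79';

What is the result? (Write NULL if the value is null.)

bin = V79: qty=586, reorder=77, hazmat=1.
qty >= 745 AND hazmat <= 1 → false
qty >= 433 AND hazmat = 1 → true → 63

63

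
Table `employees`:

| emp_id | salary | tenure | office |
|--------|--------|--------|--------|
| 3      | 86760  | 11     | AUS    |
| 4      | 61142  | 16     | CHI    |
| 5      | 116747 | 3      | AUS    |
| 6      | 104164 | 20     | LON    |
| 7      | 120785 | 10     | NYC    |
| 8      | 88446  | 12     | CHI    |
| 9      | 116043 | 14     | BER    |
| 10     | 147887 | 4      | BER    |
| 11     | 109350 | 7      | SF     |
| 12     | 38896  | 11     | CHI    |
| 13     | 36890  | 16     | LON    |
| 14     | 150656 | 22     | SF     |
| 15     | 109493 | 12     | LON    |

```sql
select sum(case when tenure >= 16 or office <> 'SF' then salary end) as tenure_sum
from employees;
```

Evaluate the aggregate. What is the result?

1177909

emp_id=3: ✓ → 86760
emp_id=4: ✓ → 61142
emp_id=5: ✓ → 116747
emp_id=6: ✓ → 104164
emp_id=7: ✓ → 120785
emp_id=8: ✓ → 88446
emp_id=9: ✓ → 116043
emp_id=10: ✓ → 147887
emp_id=11: ✗
emp_id=12: ✓ → 38896
emp_id=13: ✓ → 36890
emp_id=14: ✓ → 150656
emp_id=15: ✓ → 109493
tenure_sum = 86760 + 61142 + 116747 + 104164 + 120785 + 88446 + 116043 + 147887 + 38896 + 36890 + 150656 + 109493 = 1177909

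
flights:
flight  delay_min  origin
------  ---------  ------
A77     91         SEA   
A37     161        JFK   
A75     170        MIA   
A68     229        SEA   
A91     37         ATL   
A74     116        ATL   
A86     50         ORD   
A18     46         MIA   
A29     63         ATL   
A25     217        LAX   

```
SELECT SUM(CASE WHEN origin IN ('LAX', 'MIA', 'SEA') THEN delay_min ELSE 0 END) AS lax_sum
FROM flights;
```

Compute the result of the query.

753

flight=A77: ✓ → 91
flight=A37: ✗
flight=A75: ✓ → 170
flight=A68: ✓ → 229
flight=A91: ✗
flight=A74: ✗
flight=A86: ✗
flight=A18: ✓ → 46
flight=A29: ✗
flight=A25: ✓ → 217
lax_sum = 91 + 170 + 229 + 46 + 217 = 753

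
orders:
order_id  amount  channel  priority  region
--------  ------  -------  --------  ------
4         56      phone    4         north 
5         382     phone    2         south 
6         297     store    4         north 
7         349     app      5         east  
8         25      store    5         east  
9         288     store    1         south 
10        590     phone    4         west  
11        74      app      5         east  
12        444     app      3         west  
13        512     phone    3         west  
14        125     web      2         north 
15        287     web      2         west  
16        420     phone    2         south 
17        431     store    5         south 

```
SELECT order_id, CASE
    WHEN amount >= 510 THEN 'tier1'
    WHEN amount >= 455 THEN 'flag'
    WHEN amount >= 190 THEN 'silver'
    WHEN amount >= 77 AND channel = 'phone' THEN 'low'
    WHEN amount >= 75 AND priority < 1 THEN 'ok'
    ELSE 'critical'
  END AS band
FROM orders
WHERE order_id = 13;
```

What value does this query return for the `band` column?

order_id = 13: amount=512, channel=phone, priority=3, region=west.
amount >= 510 → true → tier1

tier1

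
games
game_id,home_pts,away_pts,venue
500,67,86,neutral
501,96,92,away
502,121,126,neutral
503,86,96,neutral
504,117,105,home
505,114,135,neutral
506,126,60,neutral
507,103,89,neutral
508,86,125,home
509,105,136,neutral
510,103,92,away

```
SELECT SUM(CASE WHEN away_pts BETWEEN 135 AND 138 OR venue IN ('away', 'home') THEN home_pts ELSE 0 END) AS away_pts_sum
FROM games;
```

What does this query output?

621

game_id=500: ✗
game_id=501: ✓ → 96
game_id=502: ✗
game_id=503: ✗
game_id=504: ✓ → 117
game_id=505: ✓ → 114
game_id=506: ✗
game_id=507: ✗
game_id=508: ✓ → 86
game_id=509: ✓ → 105
game_id=510: ✓ → 103
away_pts_sum = 96 + 117 + 114 + 86 + 105 + 103 = 621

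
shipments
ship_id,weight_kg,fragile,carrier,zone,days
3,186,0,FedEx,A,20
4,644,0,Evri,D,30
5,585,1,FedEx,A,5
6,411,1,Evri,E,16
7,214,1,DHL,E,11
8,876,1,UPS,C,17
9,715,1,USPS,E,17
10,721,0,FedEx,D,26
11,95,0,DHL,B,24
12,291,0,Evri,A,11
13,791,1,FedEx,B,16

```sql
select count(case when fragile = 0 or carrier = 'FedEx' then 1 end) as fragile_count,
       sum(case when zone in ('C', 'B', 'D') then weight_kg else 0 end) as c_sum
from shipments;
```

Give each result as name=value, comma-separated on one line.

[fragile_count: fragile = 0 or carrier = 'FedEx']
ship_id=3: ✓ → 1
ship_id=4: ✓ → 1
ship_id=5: ✓ → 1
ship_id=6: ✗
ship_id=7: ✗
ship_id=8: ✗
ship_id=9: ✗
ship_id=10: ✓ → 1
ship_id=11: ✓ → 1
ship_id=12: ✓ → 1
ship_id=13: ✓ → 1
fragile_count = COUNT(1, 1, 1, 1, 1, 1, 1) = 7
—
[c_sum: zone in ('C', 'B', 'D')]
ship_id=3: ✗
ship_id=4: ✓ → 644
ship_id=5: ✗
ship_id=6: ✗
ship_id=7: ✗
ship_id=8: ✓ → 876
ship_id=9: ✗
ship_id=10: ✓ → 721
ship_id=11: ✓ → 95
ship_id=12: ✗
ship_id=13: ✓ → 791
c_sum = 644 + 876 + 721 + 95 + 791 = 3127

fragile_count=7, c_sum=3127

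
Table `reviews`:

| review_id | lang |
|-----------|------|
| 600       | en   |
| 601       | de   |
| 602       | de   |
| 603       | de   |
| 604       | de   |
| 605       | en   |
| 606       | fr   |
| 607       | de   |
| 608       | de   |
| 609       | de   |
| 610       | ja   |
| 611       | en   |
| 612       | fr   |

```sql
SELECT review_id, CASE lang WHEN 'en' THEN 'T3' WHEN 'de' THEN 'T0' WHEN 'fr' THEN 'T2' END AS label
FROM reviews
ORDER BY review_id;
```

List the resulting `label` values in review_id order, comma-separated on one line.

T3, T0, T0, T0, T0, T3, T2, T0, T0, T0, NULL, T3, T2

review_id=600: lang='en' → T3
review_id=601: lang='de' → T0
review_id=602: lang='de' → T0
review_id=603: lang='de' → T0
review_id=604: lang='de' → T0
review_id=605: lang='en' → T3
review_id=606: lang='fr' → T2
review_id=607: lang='de' → T0
review_id=608: lang='de' → T0
review_id=609: lang='de' → T0
review_id=610: (no match → NULL) → NULL
review_id=611: lang='en' → T3
review_id=612: lang='fr' → T2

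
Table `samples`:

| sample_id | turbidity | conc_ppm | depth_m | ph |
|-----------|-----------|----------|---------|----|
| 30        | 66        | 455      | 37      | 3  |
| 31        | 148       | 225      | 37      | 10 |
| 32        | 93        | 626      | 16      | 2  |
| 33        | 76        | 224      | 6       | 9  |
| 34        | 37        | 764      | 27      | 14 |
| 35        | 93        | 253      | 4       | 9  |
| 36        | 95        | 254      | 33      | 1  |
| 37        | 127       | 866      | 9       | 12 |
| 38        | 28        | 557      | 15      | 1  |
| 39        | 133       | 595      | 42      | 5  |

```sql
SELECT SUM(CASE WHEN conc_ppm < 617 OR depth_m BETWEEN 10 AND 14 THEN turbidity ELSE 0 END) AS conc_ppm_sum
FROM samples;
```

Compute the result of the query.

639

sample_id=30: ✓ → 66
sample_id=31: ✓ → 148
sample_id=32: ✗
sample_id=33: ✓ → 76
sample_id=34: ✗
sample_id=35: ✓ → 93
sample_id=36: ✓ → 95
sample_id=37: ✗
sample_id=38: ✓ → 28
sample_id=39: ✓ → 133
conc_ppm_sum = 66 + 148 + 76 + 93 + 95 + 28 + 133 = 639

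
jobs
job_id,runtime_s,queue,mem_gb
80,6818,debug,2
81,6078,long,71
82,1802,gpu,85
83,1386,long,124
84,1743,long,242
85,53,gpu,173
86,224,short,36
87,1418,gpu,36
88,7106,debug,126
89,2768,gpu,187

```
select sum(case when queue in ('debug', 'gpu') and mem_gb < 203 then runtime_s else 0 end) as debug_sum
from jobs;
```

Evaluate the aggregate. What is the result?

19965

job_id=80: ✓ → 6818
job_id=81: ✗
job_id=82: ✓ → 1802
job_id=83: ✗
job_id=84: ✗
job_id=85: ✓ → 53
job_id=86: ✗
job_id=87: ✓ → 1418
job_id=88: ✓ → 7106
job_id=89: ✓ → 2768
debug_sum = 6818 + 1802 + 53 + 1418 + 7106 + 2768 = 19965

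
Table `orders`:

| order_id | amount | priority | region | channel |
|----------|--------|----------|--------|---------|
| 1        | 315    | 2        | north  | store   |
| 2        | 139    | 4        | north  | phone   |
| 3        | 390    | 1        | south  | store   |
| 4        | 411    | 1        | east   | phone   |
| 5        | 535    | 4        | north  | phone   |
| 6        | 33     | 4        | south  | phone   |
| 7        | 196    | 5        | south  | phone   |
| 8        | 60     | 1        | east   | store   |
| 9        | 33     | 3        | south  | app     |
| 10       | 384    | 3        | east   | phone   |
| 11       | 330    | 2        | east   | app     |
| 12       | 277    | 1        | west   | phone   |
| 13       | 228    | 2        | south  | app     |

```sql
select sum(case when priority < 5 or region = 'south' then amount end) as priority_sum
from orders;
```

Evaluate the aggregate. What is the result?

3331

order_id=1: ✓ → 315
order_id=2: ✓ → 139
order_id=3: ✓ → 390
order_id=4: ✓ → 411
order_id=5: ✓ → 535
order_id=6: ✓ → 33
order_id=7: ✓ → 196
order_id=8: ✓ → 60
order_id=9: ✓ → 33
order_id=10: ✓ → 384
order_id=11: ✓ → 330
order_id=12: ✓ → 277
order_id=13: ✓ → 228
priority_sum = 315 + 139 + 390 + 411 + 535 + 33 + 196 + 60 + 33 + 384 + 330 + 277 + 228 = 3331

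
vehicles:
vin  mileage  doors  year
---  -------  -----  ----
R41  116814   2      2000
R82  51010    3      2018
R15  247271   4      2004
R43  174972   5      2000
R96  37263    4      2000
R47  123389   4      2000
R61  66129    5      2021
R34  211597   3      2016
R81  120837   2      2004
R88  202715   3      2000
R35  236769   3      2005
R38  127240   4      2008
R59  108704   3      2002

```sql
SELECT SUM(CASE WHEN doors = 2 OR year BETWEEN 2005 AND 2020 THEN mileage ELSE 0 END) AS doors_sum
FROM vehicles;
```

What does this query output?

vin=R41: ✓ → 116814
vin=R82: ✓ → 51010
vin=R15: ✗
vin=R43: ✗
vin=R96: ✗
vin=R47: ✗
vin=R61: ✗
vin=R34: ✓ → 211597
vin=R81: ✓ → 120837
vin=R88: ✗
vin=R35: ✓ → 236769
vin=R38: ✓ → 127240
vin=R59: ✗
doors_sum = 116814 + 51010 + 211597 + 120837 + 236769 + 127240 = 864267

864267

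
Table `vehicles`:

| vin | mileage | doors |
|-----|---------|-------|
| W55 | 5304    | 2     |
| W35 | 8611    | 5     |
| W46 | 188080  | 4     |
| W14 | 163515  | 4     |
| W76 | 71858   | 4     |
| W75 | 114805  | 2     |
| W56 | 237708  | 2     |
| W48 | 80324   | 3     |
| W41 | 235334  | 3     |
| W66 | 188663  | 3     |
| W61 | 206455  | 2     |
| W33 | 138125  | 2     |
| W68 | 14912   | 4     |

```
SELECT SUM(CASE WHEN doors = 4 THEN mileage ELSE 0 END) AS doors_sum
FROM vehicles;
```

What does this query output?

438365

vin=W55: ✗
vin=W35: ✗
vin=W46: ✓ → 188080
vin=W14: ✓ → 163515
vin=W76: ✓ → 71858
vin=W75: ✗
vin=W56: ✗
vin=W48: ✗
vin=W41: ✗
vin=W66: ✗
vin=W61: ✗
vin=W33: ✗
vin=W68: ✓ → 14912
doors_sum = 188080 + 163515 + 71858 + 14912 = 438365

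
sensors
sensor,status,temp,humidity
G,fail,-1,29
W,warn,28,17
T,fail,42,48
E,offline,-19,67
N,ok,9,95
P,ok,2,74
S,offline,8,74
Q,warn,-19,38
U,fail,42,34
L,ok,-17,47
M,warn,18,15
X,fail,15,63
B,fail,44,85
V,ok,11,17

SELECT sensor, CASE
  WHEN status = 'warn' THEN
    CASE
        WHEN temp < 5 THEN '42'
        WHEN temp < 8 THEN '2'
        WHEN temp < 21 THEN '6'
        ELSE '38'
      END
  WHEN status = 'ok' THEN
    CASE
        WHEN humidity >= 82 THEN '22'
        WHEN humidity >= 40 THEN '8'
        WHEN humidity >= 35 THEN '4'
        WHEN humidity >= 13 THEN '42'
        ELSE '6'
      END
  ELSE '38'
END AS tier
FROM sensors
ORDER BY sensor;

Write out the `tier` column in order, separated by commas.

38, 38, 38, 8, 6, 22, 8, 42, 38, 38, 38, 42, 38, 38

sensor=B: status='fail' → outer ELSE → 38
sensor=E: status='offline' → outer ELSE → 38
sensor=G: status='fail' → outer ELSE → 38
sensor=L: status='ok' → inner[humidity >= 40] → 8
sensor=M: status='warn' → inner[temp < 21] → 6
sensor=N: status='ok' → inner[humidity >= 82] → 22
sensor=P: status='ok' → inner[humidity >= 40] → 8
sensor=Q: status='warn' → inner[temp < 5] → 42
sensor=S: status='offline' → outer ELSE → 38
sensor=T: status='fail' → outer ELSE → 38
sensor=U: status='fail' → outer ELSE → 38
sensor=V: status='ok' → inner[humidity >= 13] → 42
sensor=W: status='warn' → inner[ELSE] → 38
sensor=X: status='fail' → outer ELSE → 38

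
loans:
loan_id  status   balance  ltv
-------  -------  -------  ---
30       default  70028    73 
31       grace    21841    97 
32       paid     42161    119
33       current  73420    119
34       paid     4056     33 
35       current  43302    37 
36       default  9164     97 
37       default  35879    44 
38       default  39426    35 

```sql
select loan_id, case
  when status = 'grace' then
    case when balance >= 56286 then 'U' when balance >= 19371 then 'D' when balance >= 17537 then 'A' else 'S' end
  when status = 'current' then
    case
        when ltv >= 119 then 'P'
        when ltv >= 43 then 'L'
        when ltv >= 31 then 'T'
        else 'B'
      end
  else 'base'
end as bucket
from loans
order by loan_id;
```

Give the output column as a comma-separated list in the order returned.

base, D, base, P, base, T, base, base, base

loan_id=30: status='default' → outer ELSE → base
loan_id=31: status='grace' → inner[balance >= 19371] → D
loan_id=32: status='paid' → outer ELSE → base
loan_id=33: status='current' → inner[ltv >= 119] → P
loan_id=34: status='paid' → outer ELSE → base
loan_id=35: status='current' → inner[ltv >= 31] → T
loan_id=36: status='default' → outer ELSE → base
loan_id=37: status='default' → outer ELSE → base
loan_id=38: status='default' → outer ELSE → base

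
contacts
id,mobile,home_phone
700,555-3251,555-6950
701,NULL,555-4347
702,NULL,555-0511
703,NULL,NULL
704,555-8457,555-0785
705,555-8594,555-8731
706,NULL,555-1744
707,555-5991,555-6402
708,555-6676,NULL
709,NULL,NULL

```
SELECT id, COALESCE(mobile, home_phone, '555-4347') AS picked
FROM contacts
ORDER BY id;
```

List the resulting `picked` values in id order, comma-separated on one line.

id=700: mobile=555-3251 → 555-3251
id=701: mobile=NULL, home_phone=555-4347 → 555-4347
id=702: mobile=NULL, home_phone=555-0511 → 555-0511
id=703: mobile=NULL, home_phone=NULL, → literal 555-4347 → 555-4347
id=704: mobile=555-8457 → 555-8457
id=705: mobile=555-8594 → 555-8594
id=706: mobile=NULL, home_phone=555-1744 → 555-1744
id=707: mobile=555-5991 → 555-5991
id=708: mobile=555-6676 → 555-6676
id=709: mobile=NULL, home_phone=NULL, → literal 555-4347 → 555-4347

555-3251, 555-4347, 555-0511, 555-4347, 555-8457, 555-8594, 555-1744, 555-5991, 555-6676, 555-4347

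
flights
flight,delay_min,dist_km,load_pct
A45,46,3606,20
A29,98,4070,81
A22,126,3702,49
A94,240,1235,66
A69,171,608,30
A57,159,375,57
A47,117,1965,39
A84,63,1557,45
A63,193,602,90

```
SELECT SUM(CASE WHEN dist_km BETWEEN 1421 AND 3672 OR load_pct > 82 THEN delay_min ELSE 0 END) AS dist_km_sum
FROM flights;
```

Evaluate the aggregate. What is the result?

419

flight=A45: ✓ → 46
flight=A29: ✗
flight=A22: ✗
flight=A94: ✗
flight=A69: ✗
flight=A57: ✗
flight=A47: ✓ → 117
flight=A84: ✓ → 63
flight=A63: ✓ → 193
dist_km_sum = 46 + 117 + 63 + 193 = 419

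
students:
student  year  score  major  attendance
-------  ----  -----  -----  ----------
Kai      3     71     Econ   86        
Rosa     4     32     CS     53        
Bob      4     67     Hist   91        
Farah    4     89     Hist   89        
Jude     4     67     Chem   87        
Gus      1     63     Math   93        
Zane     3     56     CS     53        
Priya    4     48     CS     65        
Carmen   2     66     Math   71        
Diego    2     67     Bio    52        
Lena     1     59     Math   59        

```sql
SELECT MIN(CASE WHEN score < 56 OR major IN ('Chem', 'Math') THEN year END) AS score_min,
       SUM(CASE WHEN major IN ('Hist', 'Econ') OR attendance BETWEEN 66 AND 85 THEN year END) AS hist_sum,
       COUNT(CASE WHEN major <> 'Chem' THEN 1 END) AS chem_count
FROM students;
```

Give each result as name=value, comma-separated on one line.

[score_min: score < 56 OR major IN ('Chem', 'Math')]
student=Kai: ✗
student=Rosa: ✓ → 4
student=Bob: ✗
student=Farah: ✗
student=Jude: ✓ → 4
student=Gus: ✓ → 1
student=Zane: ✗
student=Priya: ✓ → 4
student=Carmen: ✓ → 2
student=Diego: ✗
student=Lena: ✓ → 1
score_min = MIN(4, 4, 1, 4, 2, 1) = 1
—
[hist_sum: major IN ('Hist', 'Econ') OR attendance BETWEEN 66 AND 85]
student=Kai: ✓ → 3
student=Rosa: ✗
student=Bob: ✓ → 4
student=Farah: ✓ → 4
student=Jude: ✗
student=Gus: ✗
student=Zane: ✗
student=Priya: ✗
student=Carmen: ✓ → 2
student=Diego: ✗
student=Lena: ✗
hist_sum = 3 + 4 + 4 + 2 = 13
—
[chem_count: major <> 'Chem']
student=Kai: ✓ → 1
student=Rosa: ✓ → 1
student=Bob: ✓ → 1
student=Farah: ✓ → 1
student=Jude: ✗
student=Gus: ✓ → 1
student=Zane: ✓ → 1
student=Priya: ✓ → 1
student=Carmen: ✓ → 1
student=Diego: ✓ → 1
student=Lena: ✓ → 1
chem_count = COUNT(1, 1, 1, 1, 1, 1, 1, 1, 1, 1) = 10

score_min=1, hist_sum=13, chem_count=10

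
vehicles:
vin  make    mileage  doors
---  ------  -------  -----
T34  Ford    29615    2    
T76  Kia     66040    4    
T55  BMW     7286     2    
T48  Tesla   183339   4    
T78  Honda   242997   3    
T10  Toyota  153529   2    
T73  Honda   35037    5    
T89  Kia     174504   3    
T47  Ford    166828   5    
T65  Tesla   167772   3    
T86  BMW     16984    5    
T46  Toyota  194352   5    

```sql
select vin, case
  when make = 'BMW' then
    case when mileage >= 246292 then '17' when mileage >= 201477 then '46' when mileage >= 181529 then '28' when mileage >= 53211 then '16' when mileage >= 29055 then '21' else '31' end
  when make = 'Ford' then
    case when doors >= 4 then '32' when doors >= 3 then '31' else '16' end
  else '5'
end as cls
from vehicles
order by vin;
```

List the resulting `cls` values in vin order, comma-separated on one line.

vin=T10: make='Toyota' → outer ELSE → 5
vin=T34: make='Ford' → inner[ELSE] → 16
vin=T46: make='Toyota' → outer ELSE → 5
vin=T47: make='Ford' → inner[doors >= 4] → 32
vin=T48: make='Tesla' → outer ELSE → 5
vin=T55: make='BMW' → inner[ELSE] → 31
vin=T65: make='Tesla' → outer ELSE → 5
vin=T73: make='Honda' → outer ELSE → 5
vin=T76: make='Kia' → outer ELSE → 5
vin=T78: make='Honda' → outer ELSE → 5
vin=T86: make='BMW' → inner[ELSE] → 31
vin=T89: make='Kia' → outer ELSE → 5

5, 16, 5, 32, 5, 31, 5, 5, 5, 5, 31, 5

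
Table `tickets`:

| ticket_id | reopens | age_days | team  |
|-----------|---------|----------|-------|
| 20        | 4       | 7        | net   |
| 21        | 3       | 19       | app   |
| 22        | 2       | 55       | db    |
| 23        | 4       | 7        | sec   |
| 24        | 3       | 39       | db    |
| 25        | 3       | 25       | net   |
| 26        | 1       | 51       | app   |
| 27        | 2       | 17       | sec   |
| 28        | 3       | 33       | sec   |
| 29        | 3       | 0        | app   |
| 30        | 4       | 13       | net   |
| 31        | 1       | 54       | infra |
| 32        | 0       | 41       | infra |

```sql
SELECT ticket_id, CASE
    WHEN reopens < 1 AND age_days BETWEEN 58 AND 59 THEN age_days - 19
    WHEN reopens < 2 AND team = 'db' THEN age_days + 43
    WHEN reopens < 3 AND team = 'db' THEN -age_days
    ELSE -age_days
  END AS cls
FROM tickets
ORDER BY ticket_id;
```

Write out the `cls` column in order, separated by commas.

-7, -19, -55, -7, -39, -25, -51, -17, -33, 0, -13, -54, -41

ticket_id=20: ELSE → -7
ticket_id=21: ELSE → -19
ticket_id=22: reopens < 3 AND team = 'db' → -55
ticket_id=23: ELSE → -7
ticket_id=24: ELSE → -39
ticket_id=25: ELSE → -25
ticket_id=26: ELSE → -51
ticket_id=27: ELSE → -17
ticket_id=28: ELSE → -33
ticket_id=29: ELSE → 0
ticket_id=30: ELSE → -13
ticket_id=31: ELSE → -54
ticket_id=32: ELSE → -41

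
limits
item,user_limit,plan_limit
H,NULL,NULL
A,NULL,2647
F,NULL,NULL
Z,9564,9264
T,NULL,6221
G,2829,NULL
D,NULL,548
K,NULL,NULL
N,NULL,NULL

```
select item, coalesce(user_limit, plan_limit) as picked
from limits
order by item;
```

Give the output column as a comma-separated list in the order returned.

item=A: user_limit=NULL, plan_limit=2647 → 2647
item=D: user_limit=NULL, plan_limit=548 → 548
item=F: user_limit=NULL, plan_limit=NULL (all NULL) → NULL
item=G: user_limit=2829 → 2829
item=H: user_limit=NULL, plan_limit=NULL (all NULL) → NULL
item=K: user_limit=NULL, plan_limit=NULL (all NULL) → NULL
item=N: user_limit=NULL, plan_limit=NULL (all NULL) → NULL
item=T: user_limit=NULL, plan_limit=6221 → 6221
item=Z: user_limit=9564 → 9564

2647, 548, NULL, 2829, NULL, NULL, NULL, 6221, 9564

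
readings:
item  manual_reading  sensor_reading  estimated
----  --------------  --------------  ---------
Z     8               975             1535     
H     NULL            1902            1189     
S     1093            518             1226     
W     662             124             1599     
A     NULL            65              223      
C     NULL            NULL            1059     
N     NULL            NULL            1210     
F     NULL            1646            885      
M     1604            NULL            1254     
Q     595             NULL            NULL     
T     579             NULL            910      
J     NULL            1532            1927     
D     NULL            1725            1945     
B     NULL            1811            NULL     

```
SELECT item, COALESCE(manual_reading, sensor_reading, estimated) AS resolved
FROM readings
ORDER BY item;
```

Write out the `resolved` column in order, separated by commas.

65, 1811, 1059, 1725, 1646, 1902, 1532, 1604, 1210, 595, 1093, 579, 662, 8

item=A: manual_reading=NULL, sensor_reading=65 → 65
item=B: manual_reading=NULL, sensor_reading=1811 → 1811
item=C: manual_reading=NULL, sensor_reading=NULL, estimated=1059 → 1059
item=D: manual_reading=NULL, sensor_reading=1725 → 1725
item=F: manual_reading=NULL, sensor_reading=1646 → 1646
item=H: manual_reading=NULL, sensor_reading=1902 → 1902
item=J: manual_reading=NULL, sensor_reading=1532 → 1532
item=M: manual_reading=1604 → 1604
item=N: manual_reading=NULL, sensor_reading=NULL, estimated=1210 → 1210
item=Q: manual_reading=595 → 595
item=S: manual_reading=1093 → 1093
item=T: manual_reading=579 → 579
item=W: manual_reading=662 → 662
item=Z: manual_reading=8 → 8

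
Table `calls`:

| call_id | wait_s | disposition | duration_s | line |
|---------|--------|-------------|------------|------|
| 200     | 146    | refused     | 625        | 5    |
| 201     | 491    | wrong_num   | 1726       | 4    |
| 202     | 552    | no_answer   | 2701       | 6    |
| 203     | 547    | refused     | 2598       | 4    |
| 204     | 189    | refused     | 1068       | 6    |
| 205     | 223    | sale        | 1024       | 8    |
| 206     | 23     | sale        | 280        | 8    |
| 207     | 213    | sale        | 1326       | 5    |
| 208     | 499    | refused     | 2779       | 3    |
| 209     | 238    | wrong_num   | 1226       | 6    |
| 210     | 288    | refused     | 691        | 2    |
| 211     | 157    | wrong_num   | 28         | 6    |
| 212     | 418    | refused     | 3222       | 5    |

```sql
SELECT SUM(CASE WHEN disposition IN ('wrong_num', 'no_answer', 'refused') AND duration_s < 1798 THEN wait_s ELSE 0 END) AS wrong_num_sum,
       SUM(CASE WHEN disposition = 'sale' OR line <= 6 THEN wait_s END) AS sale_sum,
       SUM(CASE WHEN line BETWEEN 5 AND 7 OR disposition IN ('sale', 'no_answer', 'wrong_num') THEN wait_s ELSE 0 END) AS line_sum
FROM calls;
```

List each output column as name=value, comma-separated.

[wrong_num_sum: disposition IN ('wrong_num', 'no_answer', 'refused') AND duration_s < 1798]
call_id=200: ✓ → 146
call_id=201: ✓ → 491
call_id=202: ✗
call_id=203: ✗
call_id=204: ✓ → 189
call_id=205: ✗
call_id=206: ✗
call_id=207: ✗
call_id=208: ✗
call_id=209: ✓ → 238
call_id=210: ✓ → 288
call_id=211: ✓ → 157
call_id=212: ✗
wrong_num_sum = 146 + 491 + 189 + 238 + 288 + 157 = 1509
—
[sale_sum: disposition = 'sale' OR line <= 6]
call_id=200: ✓ → 146
call_id=201: ✓ → 491
call_id=202: ✓ → 552
call_id=203: ✓ → 547
call_id=204: ✓ → 189
call_id=205: ✓ → 223
call_id=206: ✓ → 23
call_id=207: ✓ → 213
call_id=208: ✓ → 499
call_id=209: ✓ → 238
call_id=210: ✓ → 288
call_id=211: ✓ → 157
call_id=212: ✓ → 418
sale_sum = 146 + 491 + 552 + 547 + 189 + 223 + 23 + 213 + 499 + 238 + 288 + 157 + 418 = 3984
—
[line_sum: line BETWEEN 5 AND 7 OR disposition IN ('sale', 'no_answer', 'wrong_num')]
call_id=200: ✓ → 146
call_id=201: ✓ → 491
call_id=202: ✓ → 552
call_id=203: ✗
call_id=204: ✓ → 189
call_id=205: ✓ → 223
call_id=206: ✓ → 23
call_id=207: ✓ → 213
call_id=208: ✗
call_id=209: ✓ → 238
call_id=210: ✗
call_id=211: ✓ → 157
call_id=212: ✓ → 418
line_sum = 146 + 491 + 552 + 189 + 223 + 23 + 213 + 238 + 157 + 418 = 2650

wrong_num_sum=1509, sale_sum=3984, line_sum=2650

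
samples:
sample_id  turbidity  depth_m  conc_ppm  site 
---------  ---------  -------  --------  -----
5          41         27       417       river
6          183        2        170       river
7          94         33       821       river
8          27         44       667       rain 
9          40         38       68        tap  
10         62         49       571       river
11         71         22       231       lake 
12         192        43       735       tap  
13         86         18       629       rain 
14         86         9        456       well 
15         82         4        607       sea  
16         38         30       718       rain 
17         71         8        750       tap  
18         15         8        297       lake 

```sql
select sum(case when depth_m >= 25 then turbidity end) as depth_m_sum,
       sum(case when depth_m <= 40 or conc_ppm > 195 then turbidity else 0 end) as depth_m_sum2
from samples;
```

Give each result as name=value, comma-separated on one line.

[depth_m_sum: depth_m >= 25]
sample_id=5: ✓ → 41
sample_id=6: ✗
sample_id=7: ✓ → 94
sample_id=8: ✓ → 27
sample_id=9: ✓ → 40
sample_id=10: ✓ → 62
sample_id=11: ✗
sample_id=12: ✓ → 192
sample_id=13: ✗
sample_id=14: ✗
sample_id=15: ✗
sample_id=16: ✓ → 38
sample_id=17: ✗
sample_id=18: ✗
depth_m_sum = 41 + 94 + 27 + 40 + 62 + 192 + 38 = 494
—
[depth_m_sum2: depth_m <= 40 or conc_ppm > 195]
sample_id=5: ✓ → 41
sample_id=6: ✓ → 183
sample_id=7: ✓ → 94
sample_id=8: ✓ → 27
sample_id=9: ✓ → 40
sample_id=10: ✓ → 62
sample_id=11: ✓ → 71
sample_id=12: ✓ → 192
sample_id=13: ✓ → 86
sample_id=14: ✓ → 86
sample_id=15: ✓ → 82
sample_id=16: ✓ → 38
sample_id=17: ✓ → 71
sample_id=18: ✓ → 15
depth_m_sum2 = 41 + 183 + 94 + 27 + 40 + 62 + 71 + 192 + 86 + 86 + 82 + 38 + 71 + 15 = 1088

depth_m_sum=494, depth_m_sum2=1088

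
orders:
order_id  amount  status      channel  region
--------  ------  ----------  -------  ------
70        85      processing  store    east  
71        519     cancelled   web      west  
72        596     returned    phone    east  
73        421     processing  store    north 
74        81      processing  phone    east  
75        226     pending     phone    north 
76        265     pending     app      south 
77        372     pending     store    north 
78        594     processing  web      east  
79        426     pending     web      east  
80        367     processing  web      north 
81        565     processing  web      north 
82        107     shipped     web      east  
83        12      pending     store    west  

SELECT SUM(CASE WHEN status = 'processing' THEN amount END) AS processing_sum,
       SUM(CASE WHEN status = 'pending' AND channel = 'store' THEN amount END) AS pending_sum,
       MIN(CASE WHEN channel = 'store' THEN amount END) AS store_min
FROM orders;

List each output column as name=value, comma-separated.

processing_sum=2113, pending_sum=384, store_min=12

[processing_sum: status = 'processing']
order_id=70: ✓ → 85
order_id=71: ✗
order_id=72: ✗
order_id=73: ✓ → 421
order_id=74: ✓ → 81
order_id=75: ✗
order_id=76: ✗
order_id=77: ✗
order_id=78: ✓ → 594
order_id=79: ✗
order_id=80: ✓ → 367
order_id=81: ✓ → 565
order_id=82: ✗
order_id=83: ✗
processing_sum = 85 + 421 + 81 + 594 + 367 + 565 = 2113
—
[pending_sum: status = 'pending' AND channel = 'store']
order_id=70: ✗
order_id=71: ✗
order_id=72: ✗
order_id=73: ✗
order_id=74: ✗
order_id=75: ✗
order_id=76: ✗
order_id=77: ✓ → 372
order_id=78: ✗
order_id=79: ✗
order_id=80: ✗
order_id=81: ✗
order_id=82: ✗
order_id=83: ✓ → 12
pending_sum = 372 + 12 = 384
—
[store_min: channel = 'store']
order_id=70: ✓ → 85
order_id=71: ✗
order_id=72: ✗
order_id=73: ✓ → 421
order_id=74: ✗
order_id=75: ✗
order_id=76: ✗
order_id=77: ✓ → 372
order_id=78: ✗
order_id=79: ✗
order_id=80: ✗
order_id=81: ✗
order_id=82: ✗
order_id=83: ✓ → 12
store_min = MIN(85, 421, 372, 12) = 12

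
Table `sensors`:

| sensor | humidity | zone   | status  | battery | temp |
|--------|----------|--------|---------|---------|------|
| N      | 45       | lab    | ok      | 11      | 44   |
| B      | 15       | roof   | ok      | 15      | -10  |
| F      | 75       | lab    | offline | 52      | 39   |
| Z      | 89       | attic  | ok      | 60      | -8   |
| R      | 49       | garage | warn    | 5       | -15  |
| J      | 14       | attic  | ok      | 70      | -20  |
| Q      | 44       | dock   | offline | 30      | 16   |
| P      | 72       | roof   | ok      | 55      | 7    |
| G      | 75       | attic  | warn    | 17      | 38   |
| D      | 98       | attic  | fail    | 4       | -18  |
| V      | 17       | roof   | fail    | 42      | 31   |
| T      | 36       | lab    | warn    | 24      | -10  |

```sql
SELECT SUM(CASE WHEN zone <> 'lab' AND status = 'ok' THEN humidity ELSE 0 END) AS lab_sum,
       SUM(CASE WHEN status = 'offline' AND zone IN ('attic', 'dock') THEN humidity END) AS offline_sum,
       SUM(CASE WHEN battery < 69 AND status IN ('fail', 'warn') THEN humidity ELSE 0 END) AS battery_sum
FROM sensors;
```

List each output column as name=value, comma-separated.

lab_sum=190, offline_sum=44, battery_sum=275

[lab_sum: zone <> 'lab' AND status = 'ok']
sensor=N: ✗
sensor=B: ✓ → 15
sensor=F: ✗
sensor=Z: ✓ → 89
sensor=R: ✗
sensor=J: ✓ → 14
sensor=Q: ✗
sensor=P: ✓ → 72
sensor=G: ✗
sensor=D: ✗
sensor=V: ✗
sensor=T: ✗
lab_sum = 15 + 89 + 14 + 72 = 190
—
[offline_sum: status = 'offline' AND zone IN ('attic', 'dock')]
sensor=N: ✗
sensor=B: ✗
sensor=F: ✗
sensor=Z: ✗
sensor=R: ✗
sensor=J: ✗
sensor=Q: ✓ → 44
sensor=P: ✗
sensor=G: ✗
sensor=D: ✗
sensor=V: ✗
sensor=T: ✗
offline_sum = 44
—
[battery_sum: battery < 69 AND status IN ('fail', 'warn')]
sensor=N: ✗
sensor=B: ✗
sensor=F: ✗
sensor=Z: ✗
sensor=R: ✓ → 49
sensor=J: ✗
sensor=Q: ✗
sensor=P: ✗
sensor=G: ✓ → 75
sensor=D: ✓ → 98
sensor=V: ✓ → 17
sensor=T: ✓ → 36
battery_sum = 49 + 75 + 98 + 17 + 36 = 275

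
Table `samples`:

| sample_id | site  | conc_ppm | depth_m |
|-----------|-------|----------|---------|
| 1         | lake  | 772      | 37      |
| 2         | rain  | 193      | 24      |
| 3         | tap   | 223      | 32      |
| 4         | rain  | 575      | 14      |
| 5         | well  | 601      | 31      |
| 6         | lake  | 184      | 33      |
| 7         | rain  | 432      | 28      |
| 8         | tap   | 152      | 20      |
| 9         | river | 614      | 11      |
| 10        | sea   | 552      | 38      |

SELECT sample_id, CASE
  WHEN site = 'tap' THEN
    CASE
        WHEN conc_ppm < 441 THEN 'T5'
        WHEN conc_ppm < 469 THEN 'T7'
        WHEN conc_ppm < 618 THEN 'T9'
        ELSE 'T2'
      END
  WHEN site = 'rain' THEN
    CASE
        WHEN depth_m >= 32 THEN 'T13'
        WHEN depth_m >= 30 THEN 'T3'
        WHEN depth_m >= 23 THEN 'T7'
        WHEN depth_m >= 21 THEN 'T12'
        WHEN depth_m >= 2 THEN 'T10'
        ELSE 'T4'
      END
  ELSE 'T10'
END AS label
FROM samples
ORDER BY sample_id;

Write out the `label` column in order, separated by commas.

sample_id=1: site='lake' → outer ELSE → T10
sample_id=2: site='rain' → inner[depth_m >= 23] → T7
sample_id=3: site='tap' → inner[conc_ppm < 441] → T5
sample_id=4: site='rain' → inner[depth_m >= 2] → T10
sample_id=5: site='well' → outer ELSE → T10
sample_id=6: site='lake' → outer ELSE → T10
sample_id=7: site='rain' → inner[depth_m >= 23] → T7
sample_id=8: site='tap' → inner[conc_ppm < 441] → T5
sample_id=9: site='river' → outer ELSE → T10
sample_id=10: site='sea' → outer ELSE → T10

T10, T7, T5, T10, T10, T10, T7, T5, T10, T10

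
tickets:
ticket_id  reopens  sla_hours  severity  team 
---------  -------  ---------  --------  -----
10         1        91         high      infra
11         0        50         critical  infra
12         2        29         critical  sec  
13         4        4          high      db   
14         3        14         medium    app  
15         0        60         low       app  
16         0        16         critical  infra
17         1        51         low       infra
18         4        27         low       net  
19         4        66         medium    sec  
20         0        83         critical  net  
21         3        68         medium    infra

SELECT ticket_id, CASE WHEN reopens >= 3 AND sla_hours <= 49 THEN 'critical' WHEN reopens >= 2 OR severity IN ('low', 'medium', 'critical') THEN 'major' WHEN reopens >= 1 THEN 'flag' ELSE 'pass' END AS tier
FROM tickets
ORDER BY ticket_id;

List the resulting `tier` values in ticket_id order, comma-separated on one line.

flag, major, major, critical, critical, major, major, major, critical, major, major, major

ticket_id=10: reopens >= 1 → flag
ticket_id=11: reopens >= 2 OR severity IN ('low', 'medium', 'critical') → major
ticket_id=12: reopens >= 2 OR severity IN ('low', 'medium', 'critical') → major
ticket_id=13: reopens >= 3 AND sla_hours <= 49 → critical
ticket_id=14: reopens >= 3 AND sla_hours <= 49 → critical
ticket_id=15: reopens >= 2 OR severity IN ('low', 'medium', 'critical') → major
ticket_id=16: reopens >= 2 OR severity IN ('low', 'medium', 'critical') → major
ticket_id=17: reopens >= 2 OR severity IN ('low', 'medium', 'critical') → major
ticket_id=18: reopens >= 3 AND sla_hours <= 49 → critical
ticket_id=19: reopens >= 2 OR severity IN ('low', 'medium', 'critical') → major
ticket_id=20: reopens >= 2 OR severity IN ('low', 'medium', 'critical') → major
ticket_id=21: reopens >= 2 OR severity IN ('low', 'medium', 'critical') → major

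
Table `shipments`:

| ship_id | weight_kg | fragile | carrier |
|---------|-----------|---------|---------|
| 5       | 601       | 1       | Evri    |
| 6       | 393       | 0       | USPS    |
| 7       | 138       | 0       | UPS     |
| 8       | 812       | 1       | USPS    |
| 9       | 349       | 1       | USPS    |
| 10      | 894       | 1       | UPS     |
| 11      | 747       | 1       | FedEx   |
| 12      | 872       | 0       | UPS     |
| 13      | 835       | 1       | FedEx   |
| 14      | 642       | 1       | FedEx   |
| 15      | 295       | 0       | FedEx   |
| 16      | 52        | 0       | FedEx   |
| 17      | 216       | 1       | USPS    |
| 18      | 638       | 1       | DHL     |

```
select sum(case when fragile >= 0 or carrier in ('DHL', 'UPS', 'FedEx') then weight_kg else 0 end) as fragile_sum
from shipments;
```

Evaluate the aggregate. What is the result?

ship_id=5: ✓ → 601
ship_id=6: ✓ → 393
ship_id=7: ✓ → 138
ship_id=8: ✓ → 812
ship_id=9: ✓ → 349
ship_id=10: ✓ → 894
ship_id=11: ✓ → 747
ship_id=12: ✓ → 872
ship_id=13: ✓ → 835
ship_id=14: ✓ → 642
ship_id=15: ✓ → 295
ship_id=16: ✓ → 52
ship_id=17: ✓ → 216
ship_id=18: ✓ → 638
fragile_sum = 601 + 393 + 138 + 812 + 349 + 894 + 747 + 872 + 835 + 642 + 295 + 52 + 216 + 638 = 7484

7484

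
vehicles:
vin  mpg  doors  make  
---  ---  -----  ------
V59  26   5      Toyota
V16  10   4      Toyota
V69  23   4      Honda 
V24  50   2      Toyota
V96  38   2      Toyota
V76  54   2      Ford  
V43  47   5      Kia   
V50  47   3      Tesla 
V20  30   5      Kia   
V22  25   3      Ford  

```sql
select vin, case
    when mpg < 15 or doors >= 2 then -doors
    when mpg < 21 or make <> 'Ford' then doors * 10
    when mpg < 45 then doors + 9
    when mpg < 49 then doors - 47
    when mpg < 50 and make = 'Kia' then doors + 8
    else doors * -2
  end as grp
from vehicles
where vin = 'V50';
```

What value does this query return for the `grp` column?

-3

vin = V50: mpg=47, doors=3, make=Tesla.
mpg < 15 or doors >= 2 → true → -3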